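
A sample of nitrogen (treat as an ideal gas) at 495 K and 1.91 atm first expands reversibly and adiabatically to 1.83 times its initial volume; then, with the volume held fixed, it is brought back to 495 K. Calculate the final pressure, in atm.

For a diatomic ideal gas γ = 7/5.
Adiabatic step (PV^γ = const): P₂ = 1.91×(1/1.83)^(7/5) = 0.8196 atm; T₂ = 495×(1/1.83)^(2/5) = 388.7 K.
Isochoric: P₃ = P₂(T₃/T₂) = 0.8196 × (495/388.7) = 1.044 atm.

P₃ ≈ 1.04 atm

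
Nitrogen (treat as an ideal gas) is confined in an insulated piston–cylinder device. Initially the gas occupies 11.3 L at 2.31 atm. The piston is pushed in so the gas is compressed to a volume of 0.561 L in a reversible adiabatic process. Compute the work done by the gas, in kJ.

W ≈ -15.4 kJ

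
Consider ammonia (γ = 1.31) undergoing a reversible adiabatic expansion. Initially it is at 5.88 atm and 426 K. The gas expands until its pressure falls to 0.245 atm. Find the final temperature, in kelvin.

Adiabatic: T₂/T₁ = (P₂/P₁)^((γ−1)/γ).
T₂ = 426 × (0.245/5.88)^(0.237) = 200.8 K.

T₂ ≈ 201 K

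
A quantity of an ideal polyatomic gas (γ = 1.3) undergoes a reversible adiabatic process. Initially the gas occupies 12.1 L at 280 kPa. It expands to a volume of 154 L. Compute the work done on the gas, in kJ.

P₂ = P₁(V₁/V₂)^γ = 280×(12.1/154)^(1.3) = 10.26 kPa.
For a reversible adiabat, W_by_gas = (P₁V₁ − P₂V₂)/(γ−1).
W_by = (280000×0.0121 − 10260×0.154) / (0.3) = 6028 J.
W_on_gas = −W_by = -6028 J.

W ≈ -6.03 kJ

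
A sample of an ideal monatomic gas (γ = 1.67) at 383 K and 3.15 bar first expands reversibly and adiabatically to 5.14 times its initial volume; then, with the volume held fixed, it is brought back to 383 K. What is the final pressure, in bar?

Adiabatic step (PV^γ = const): P₂ = 3.15×(1/5.14)^(1.67) = 0.2046 bar; T₂ = 383×(1/5.14)^(0.67) = 127.9 K.
Isochoric: P₃ = P₂(T₃/T₂) = 0.2046 × (383/127.9) = 0.6128 bar.

P₃ ≈ 0.613 bar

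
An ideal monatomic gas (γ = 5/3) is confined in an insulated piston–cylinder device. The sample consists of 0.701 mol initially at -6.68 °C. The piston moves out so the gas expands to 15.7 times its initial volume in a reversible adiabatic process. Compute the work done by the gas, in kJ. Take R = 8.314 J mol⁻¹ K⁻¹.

W ≈ 1.96 kJ

For a reversible adiabat TV^(γ−1) is constant, so T₂ = T₁ (V₁/V₂)^(γ−1).
T₁ = -6.68 °C = 266.5 K.
T₂ = 266.5 × (1/15.7)^(2/3) = 42.5 K.
Q = 0, so ΔU = W_on_gas = nCᵥΔT with Cᵥ = R/(γ−1) = 12.47 J/(mol·K).
ΔU = 0.701 × 12.47 × (42.5 − 266.5) = -1958 J.
Work done by the gas = −ΔU = 1958 J.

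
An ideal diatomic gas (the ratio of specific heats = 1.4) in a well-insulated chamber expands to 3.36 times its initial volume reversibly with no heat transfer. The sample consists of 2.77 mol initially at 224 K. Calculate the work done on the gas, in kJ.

W ≈ -4.95 kJ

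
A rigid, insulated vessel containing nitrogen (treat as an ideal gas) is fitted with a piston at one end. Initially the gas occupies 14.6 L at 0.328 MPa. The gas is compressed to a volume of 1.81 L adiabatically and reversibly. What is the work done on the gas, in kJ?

γ = 7/5 for a diatomic ideal gas.
P₂ = P₁(V₁/V₂)^γ = 0.328×(14.6/1.81)^(7/5) = 6.098 MPa.
For a reversible adiabat, W_by_gas = (P₁V₁ − P₂V₂)/(γ−1).
W_by = (328000×0.0146 − 6.098×10^6×0.00181) / (2/5) = -15620 J.
W_on_gas = −W_by = 15620 J.

W ≈ 15.6 kJ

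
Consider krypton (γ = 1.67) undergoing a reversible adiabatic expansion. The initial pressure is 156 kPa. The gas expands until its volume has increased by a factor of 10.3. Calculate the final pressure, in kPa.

Since PV^γ is constant along a reversible adiabat, P₂ = P₁ (V₁/V₂)^γ.
P₂ = 156 × (1/10.3)^(1.67) = 3.175 kPa.

P₂ ≈ 3.17 kPa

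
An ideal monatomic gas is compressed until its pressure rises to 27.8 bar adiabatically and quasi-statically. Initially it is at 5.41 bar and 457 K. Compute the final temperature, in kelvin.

Along an adiabat T P^((1−γ)/γ) is constant, so T₂ = T₁ (P₂/P₁)^((γ−1)/γ).
For a monatomic ideal gas γ = 5/3, so (γ−1)/γ = 2/5.
T₂ = 457 × (27.8/5.41)^(2/5) = 879.5 K.

T₂ ≈ 880 K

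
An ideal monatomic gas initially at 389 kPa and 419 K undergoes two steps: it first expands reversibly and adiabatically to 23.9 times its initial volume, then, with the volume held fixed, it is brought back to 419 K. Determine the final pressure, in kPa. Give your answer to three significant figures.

For a monatomic ideal gas γ = 5/3.
Adiabatic step (PV^γ = const): P₂ = 389×(1/23.9)^(5/3) = 1.962 kPa; T₂ = 419×(1/23.9)^(2/3) = 50.5 K.
Isochoric: P₃ = P₂(T₃/T₂) = 1.962 × (419/50.5) = 16.28 kPa.

P₃ ≈ 16.3 kPa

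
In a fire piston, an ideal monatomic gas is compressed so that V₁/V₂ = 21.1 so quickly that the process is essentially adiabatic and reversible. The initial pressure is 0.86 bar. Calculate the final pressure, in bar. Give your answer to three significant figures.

P₂ ≈ 139 bar

Adiabatic: P₁V₁^γ = P₂V₂^γ ⇒ P₂ = P₁ (V₁/V₂)^γ.
For a monatomic ideal gas γ = 5/3.
P₂ = 0.86 × 21.1^(5/3) = 138.6 bar.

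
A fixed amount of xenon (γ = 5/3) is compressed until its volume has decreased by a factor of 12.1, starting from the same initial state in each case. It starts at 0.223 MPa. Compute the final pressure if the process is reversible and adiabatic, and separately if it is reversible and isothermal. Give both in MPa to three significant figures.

adiabatic: 14.2 MPa; isothermal: 2.70 MPa

Isothermal: P₂ = P₁(V₁/V₂) = 0.223×12.1 = 2.698 MPa.
Adiabatic: P₂ = P₁(V₁/V₂)^γ = 0.223×12.1^(5/3) = 14.22 MPa.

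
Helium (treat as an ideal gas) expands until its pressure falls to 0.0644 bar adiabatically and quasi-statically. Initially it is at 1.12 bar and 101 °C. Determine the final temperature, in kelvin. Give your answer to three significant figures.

Adiabatic: T₂/T₁ = (P₂/P₁)^((γ−1)/γ).
For a monatomic ideal gas γ = 5/3, so (γ−1)/γ = 2/5.
T₁ = 101 °C = 374.1 K.
T₂ = 374.1 × (0.0644/1.12)^(2/5) = 119.4 K.

T₂ ≈ 119 K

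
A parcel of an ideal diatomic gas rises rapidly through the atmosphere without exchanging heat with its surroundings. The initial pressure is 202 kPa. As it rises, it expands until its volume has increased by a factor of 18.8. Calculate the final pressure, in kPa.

P₂ ≈ 3.32 kPa

Adiabatic: P₁V₁^γ = P₂V₂^γ ⇒ P₂ = P₁ (V₁/V₂)^γ.
For a diatomic ideal gas γ = 7/5.
P₂ = 202 × (1/18.8)^(7/5) = 3.323 kPa.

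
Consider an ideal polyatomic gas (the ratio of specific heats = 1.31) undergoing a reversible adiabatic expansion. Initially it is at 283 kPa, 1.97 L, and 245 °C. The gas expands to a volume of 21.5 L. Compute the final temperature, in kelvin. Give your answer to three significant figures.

T₂ ≈ 247 K

Adiabatic: T₁V₁^(γ−1) = T₂V₂^(γ−1) ⇒ T₂ = T₁ (V₁/V₂)^(γ−1).
T₁ = 245 °C = 518.1 K.
T₂ = 518.1 × (1.97/21.5)^(0.31) = 247 K.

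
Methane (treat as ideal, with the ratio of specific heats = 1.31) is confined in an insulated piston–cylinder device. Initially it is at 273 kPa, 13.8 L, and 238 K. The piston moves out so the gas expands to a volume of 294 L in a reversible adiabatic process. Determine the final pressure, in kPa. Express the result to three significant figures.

P₂ ≈ 4.96 kPa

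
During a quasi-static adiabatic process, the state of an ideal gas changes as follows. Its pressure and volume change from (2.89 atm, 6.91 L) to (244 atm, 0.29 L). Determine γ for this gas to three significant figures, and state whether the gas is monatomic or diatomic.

γ ≈ 1.40; diatomic

PV^γ = const ⇒ γ = ln(P₂/P₁) / ln(V₁/V₂).
γ = ln(244/2.89) / ln(6.91/0.29) = 1.399.
γ ≈ 1.40 is close to 7/5, so the gas is diatomic.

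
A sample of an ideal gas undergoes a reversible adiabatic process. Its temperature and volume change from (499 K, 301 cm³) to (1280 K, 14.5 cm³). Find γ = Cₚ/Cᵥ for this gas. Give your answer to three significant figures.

TV^(γ−1) = const ⇒ γ − 1 = ln(T₂/T₁) / ln(V₁/V₂).
γ = 1 + ln(1280/499) / ln(301/14.5) = 1.311.

γ ≈ 1.31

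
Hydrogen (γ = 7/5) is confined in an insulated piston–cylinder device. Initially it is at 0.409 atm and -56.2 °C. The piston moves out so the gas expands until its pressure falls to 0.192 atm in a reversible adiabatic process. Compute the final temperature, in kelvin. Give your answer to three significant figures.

Adiabatic: T₂/T₁ = (P₂/P₁)^((γ−1)/γ).
T₁ = -56.2 °C = 216.9 K.
T₂ = 216.9 × (0.192/0.409)^(2/7) = 174.8 K.

T₂ ≈ 175 K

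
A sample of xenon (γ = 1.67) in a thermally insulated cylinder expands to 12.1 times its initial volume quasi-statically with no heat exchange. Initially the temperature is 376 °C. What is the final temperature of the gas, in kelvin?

For a reversible adiabat TV^(γ−1) is constant, so T₂ = T₁ (V₁/V₂)^(γ−1).
T₁ = 376 °C = 649.1 K.
T₂ = 649.1 × (1/12.1)^(0.67) = 122.1 K.

T₂ ≈ 122 K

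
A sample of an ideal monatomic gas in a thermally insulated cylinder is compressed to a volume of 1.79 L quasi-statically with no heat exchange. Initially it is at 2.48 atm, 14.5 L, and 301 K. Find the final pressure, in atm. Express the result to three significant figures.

Since PV^γ is constant along a reversible adiabat, P₂ = P₁ (V₁/V₂)^γ.
γ = 5/3 for a monatomic ideal gas.
P₂ = 2.48 × (14.5/1.79)^(5/3) = 81.03 atm.

P₂ ≈ 81.0 atm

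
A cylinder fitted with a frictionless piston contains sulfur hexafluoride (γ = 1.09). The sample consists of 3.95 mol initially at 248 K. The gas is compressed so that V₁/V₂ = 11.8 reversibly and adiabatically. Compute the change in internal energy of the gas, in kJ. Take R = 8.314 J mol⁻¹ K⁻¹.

Adiabatic: T₁V₁^(γ−1) = T₂V₂^(γ−1) ⇒ T₂ = T₁ (V₁/V₂)^(γ−1).
T₂ = 248 × 11.8^(0.09) = 309.7 K.
Q = 0, so ΔU = W_on_gas = nCᵥΔT with Cᵥ = R/(γ−1) = 92.38 J/(mol·K).
ΔU = 3.95 × 92.38 × (309.7 − 248) = 22510 J.

ΔU ≈ 22.5 kJ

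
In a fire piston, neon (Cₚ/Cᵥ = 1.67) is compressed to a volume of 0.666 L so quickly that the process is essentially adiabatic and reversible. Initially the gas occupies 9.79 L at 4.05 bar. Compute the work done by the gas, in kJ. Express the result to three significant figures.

P₂ = P₁(V₁/V₂)^γ = 4.05×(9.79/0.666)^(1.67) = 360.5 bar.
For a reversible adiabat, W_by_gas = (P₁V₁ − P₂V₂)/(γ−1).
W_by = (405000×0.00979 − 3.605×10^7×0.000666) / (0.67) = -29910 J.

W ≈ -29.9 kJ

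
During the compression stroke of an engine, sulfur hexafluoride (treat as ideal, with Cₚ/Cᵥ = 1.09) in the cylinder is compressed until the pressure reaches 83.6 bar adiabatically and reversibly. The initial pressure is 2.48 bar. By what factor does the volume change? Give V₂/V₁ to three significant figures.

V₂/V₁ ≈ 0.0397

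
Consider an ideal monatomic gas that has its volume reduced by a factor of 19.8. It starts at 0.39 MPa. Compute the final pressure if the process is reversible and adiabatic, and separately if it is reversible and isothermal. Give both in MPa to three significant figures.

adiabatic: 56.5 MPa; isothermal: 7.72 MPa

For a monatomic ideal gas γ = 5/3.
Isothermal: P₂ = P₁(V₁/V₂) = 0.39×19.8 = 7.722 MPa.
Adiabatic: P₂ = P₁(V₁/V₂)^γ = 0.39×19.8^(5/3) = 56.52 MPa.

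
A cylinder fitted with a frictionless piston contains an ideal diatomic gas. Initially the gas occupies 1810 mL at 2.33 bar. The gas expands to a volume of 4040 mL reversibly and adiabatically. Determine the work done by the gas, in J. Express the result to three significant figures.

γ = 7/5 for a diatomic ideal gas.
P₂ = P₁(V₁/V₂)^γ = 2.33×(1810/4040)^(7/5) = 0.7571 bar.
For a reversible adiabat, W_by_gas = (P₁V₁ − P₂V₂)/(γ−1).
W_by = (233000×0.00181 − 75710×0.00404) / (2/5) = 289.6 J.

W ≈ 290 J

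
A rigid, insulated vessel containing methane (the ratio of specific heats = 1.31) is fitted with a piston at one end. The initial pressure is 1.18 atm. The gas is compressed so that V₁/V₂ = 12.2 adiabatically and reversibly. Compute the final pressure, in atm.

Adiabatic: P₁V₁^γ = P₂V₂^γ ⇒ P₂ = P₁ (V₁/V₂)^γ.
P₂ = 1.18 × 12.2^(1.31) = 31.26 atm.

P₂ ≈ 31.3 atm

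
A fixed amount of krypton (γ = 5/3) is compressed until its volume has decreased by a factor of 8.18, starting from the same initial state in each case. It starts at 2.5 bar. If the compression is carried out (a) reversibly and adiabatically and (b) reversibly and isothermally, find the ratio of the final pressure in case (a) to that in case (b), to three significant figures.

Isothermal: P_b = P₁(V₁/V₂) = 2.5×8.18.
Adiabatic: P_a = P₁(V₁/V₂)^γ = 2.5×8.18^(5/3).
P_a/P_b = (V₁/V₂)^(γ−1) = 8.18^(2/3) = 4.06.

P_adiabatic / P_isothermal ≈ 4.06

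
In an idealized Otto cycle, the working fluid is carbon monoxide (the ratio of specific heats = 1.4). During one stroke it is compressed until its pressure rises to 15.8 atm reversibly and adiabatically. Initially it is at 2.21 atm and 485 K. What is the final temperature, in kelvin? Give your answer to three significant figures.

T₂ ≈ 851 K

Along an adiabat T P^((1−γ)/γ) is constant, so T₂ = T₁ (P₂/P₁)^((γ−1)/γ).
T₂ = 485 × (15.8/2.21)^(0.286) = 850.8 K.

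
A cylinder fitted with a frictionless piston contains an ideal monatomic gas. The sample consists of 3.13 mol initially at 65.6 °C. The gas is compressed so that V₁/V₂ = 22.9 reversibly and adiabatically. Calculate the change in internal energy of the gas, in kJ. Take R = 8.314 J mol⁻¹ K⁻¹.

Adiabatic: T₁V₁^(γ−1) = T₂V₂^(γ−1) ⇒ T₂ = T₁ (V₁/V₂)^(γ−1).
γ = 5/3 for a monatomic ideal gas, so γ−1 = 2/3.
T₁ = 65.6 °C = 338.8 K.
T₂ = 338.8 × 22.9^(2/3) = 2732 K.
Q = 0, so ΔU = W_on_gas = nCᵥΔT with Cᵥ = R/(γ−1) = 12.47 J/(mol·K).
ΔU = 3.13 × 12.47 × (2732 − 338.8) = 93410 J.

ΔU ≈ 93.4 kJ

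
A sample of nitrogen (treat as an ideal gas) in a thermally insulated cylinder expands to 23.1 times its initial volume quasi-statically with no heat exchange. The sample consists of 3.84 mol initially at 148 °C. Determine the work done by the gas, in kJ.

W ≈ 24.0 kJ

Adiabatic: T₁V₁^(γ−1) = T₂V₂^(γ−1) ⇒ T₂ = T₁ (V₁/V₂)^(γ−1).
γ = 7/5 for a diatomic ideal gas, so γ−1 = 2/5.
T₁ = 148 °C = 421.1 K.
T₂ = 421.1 × (1/23.1)^(2/5) = 119.9 K.
Q = 0, so ΔU = W_on_gas = nCᵥΔT with Cᵥ = R/(γ−1) = 20.79 J/(mol·K).
ΔU = 3.84 × 20.79 × (119.9 − 421.1) = -24040 J.
Work done by the gas = −ΔU = 24040 J.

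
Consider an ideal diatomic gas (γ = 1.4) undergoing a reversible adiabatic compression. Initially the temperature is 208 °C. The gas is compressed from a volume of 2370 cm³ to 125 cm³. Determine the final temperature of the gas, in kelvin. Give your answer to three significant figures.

T₂ ≈ 1560 K

Adiabatic: T₁V₁^(γ−1) = T₂V₂^(γ−1) ⇒ T₂ = T₁ (V₁/V₂)^(γ−1).
T₁ = 208 °C = 481.1 K.
T₂ = 481.1 × (2370/125)^(0.4) = 1561 K.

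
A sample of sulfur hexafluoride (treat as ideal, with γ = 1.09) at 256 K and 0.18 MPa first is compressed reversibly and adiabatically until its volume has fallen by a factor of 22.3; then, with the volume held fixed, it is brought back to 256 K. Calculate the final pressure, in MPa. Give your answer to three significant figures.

Adiabatic step (PV^γ = const): P₂ = 0.18×22.3^(1.09) = 5.308 MPa; T₂ = 256×22.3^(0.09) = 338.5 K.
Isochoric: P₃ = P₂(T₃/T₂) = 5.308 × (256/338.5) = 4.014 MPa.

P₃ ≈ 4.01 MPa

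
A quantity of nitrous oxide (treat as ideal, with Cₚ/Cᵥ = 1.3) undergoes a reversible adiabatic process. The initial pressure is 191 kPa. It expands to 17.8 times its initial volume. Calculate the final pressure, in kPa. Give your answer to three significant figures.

Since PV^γ is constant along a reversible adiabat, P₂ = P₁ (V₁/V₂)^γ.
P₂ = 191 × (1/17.8)^(1.3) = 4.524 kPa.

P₂ ≈ 4.52 kPa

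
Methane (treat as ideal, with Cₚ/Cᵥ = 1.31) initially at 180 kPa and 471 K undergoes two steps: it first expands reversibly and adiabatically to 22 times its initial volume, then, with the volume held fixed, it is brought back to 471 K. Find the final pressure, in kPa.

P₃ ≈ 8.18 kPa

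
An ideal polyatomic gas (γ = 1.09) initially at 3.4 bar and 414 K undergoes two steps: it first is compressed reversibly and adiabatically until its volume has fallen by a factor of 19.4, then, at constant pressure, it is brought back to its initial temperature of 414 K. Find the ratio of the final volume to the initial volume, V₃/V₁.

V₃/V₁ ≈ 0.0395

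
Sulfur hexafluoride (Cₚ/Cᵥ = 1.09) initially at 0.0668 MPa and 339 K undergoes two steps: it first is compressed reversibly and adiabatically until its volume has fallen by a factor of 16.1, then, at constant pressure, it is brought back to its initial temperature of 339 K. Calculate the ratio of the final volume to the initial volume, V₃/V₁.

Adiabatic step: V₂/V₁ = 0.06211; T₂ = T₁·16.1^(0.09) = 435.3 K.
Isobaric step: V₃/V₂ = T₃/T₂ = 339/435.3.
V₃/V₁ = (V₂/V₁)(V₃/V₂) = 0.06211 × (339/435.3) = 0.04837.

V₃/V₁ ≈ 0.0484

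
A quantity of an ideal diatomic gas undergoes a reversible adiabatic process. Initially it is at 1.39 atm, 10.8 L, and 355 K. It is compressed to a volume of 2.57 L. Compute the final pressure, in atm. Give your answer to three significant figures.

P₂ ≈ 10.4 atm

Since PV^γ is constant along a reversible adiabat, P₂ = P₁ (V₁/V₂)^γ.
γ = 7/5 for a diatomic ideal gas.
P₂ = 1.39 × (10.8/2.57)^(7/5) = 10.37 atm.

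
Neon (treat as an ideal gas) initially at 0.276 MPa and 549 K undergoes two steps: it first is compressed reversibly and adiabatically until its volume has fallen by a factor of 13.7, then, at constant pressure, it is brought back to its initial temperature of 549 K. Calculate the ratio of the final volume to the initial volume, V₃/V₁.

For a monatomic ideal gas γ = 5/3.
Adiabatic step: V₂/V₁ = 0.07299; T₂ = T₁·13.7^(2/3) = 3143 K.
Isobaric step: V₃/V₂ = T₃/T₂ = 549/3143.
V₃/V₁ = (V₂/V₁)(V₃/V₂) = 0.07299 × (549/3143) = 0.01275.

V₃/V₁ ≈ 0.0127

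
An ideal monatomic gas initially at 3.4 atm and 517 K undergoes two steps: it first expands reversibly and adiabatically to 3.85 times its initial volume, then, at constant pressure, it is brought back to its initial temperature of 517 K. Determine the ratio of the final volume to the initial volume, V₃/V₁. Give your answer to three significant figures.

For a monatomic ideal gas γ = 5/3.
Adiabatic step: V₂/V₁ = 3.85; T₂ = T₁·(1/3.85)^(2/3) = 210.5 K.
Isobaric step: V₃/V₂ = T₃/T₂ = 517/210.5.
V₃/V₁ = (V₂/V₁)(V₃/V₂) = 3.85 × (517/210.5) = 9.457.

V₃/V₁ ≈ 9.46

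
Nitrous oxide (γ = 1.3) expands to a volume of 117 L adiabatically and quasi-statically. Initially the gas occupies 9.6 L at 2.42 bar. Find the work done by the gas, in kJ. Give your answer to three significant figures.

P₂ = P₁(V₁/V₂)^γ = 2.42×(9.6/117)^(1.3) = 0.09378 bar.
For a reversible adiabat, W_by_gas = (P₁V₁ − P₂V₂)/(γ−1).
W_by = (242000×0.0096 − 9378×0.117) / (0.3) = 4086 J.

W ≈ 4.09 kJ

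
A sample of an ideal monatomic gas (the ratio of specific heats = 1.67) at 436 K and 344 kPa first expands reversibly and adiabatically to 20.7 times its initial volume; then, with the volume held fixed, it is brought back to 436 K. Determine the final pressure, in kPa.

P₃ ≈ 16.6 kPa

Adiabatic step (PV^γ = const): P₂ = 344×(1/20.7)^(1.67) = 2.182 kPa; T₂ = 436×(1/20.7)^(0.67) = 57.25 K.
Isochoric: P₃ = P₂(T₃/T₂) = 2.182 × (436/57.25) = 16.62 kPa.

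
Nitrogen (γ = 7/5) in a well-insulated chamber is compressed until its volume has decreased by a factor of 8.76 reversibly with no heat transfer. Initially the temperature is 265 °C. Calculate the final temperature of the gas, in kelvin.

T₂ ≈ 1280 K

For a reversible adiabat TV^(γ−1) is constant, so T₂ = T₁ (V₁/V₂)^(γ−1).
T₁ = 265 °C = 538.1 K.
T₂ = 538.1 × 8.76^(2/5) = 1282 K.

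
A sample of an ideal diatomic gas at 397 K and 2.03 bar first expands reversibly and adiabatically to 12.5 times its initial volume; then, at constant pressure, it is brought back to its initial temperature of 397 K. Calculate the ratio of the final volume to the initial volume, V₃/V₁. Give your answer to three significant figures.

For a diatomic ideal gas γ = 7/5.
Adiabatic step: V₂/V₁ = 12.5; T₂ = T₁·(1/12.5)^(2/5) = 144.6 K.
Isobaric step: V₃/V₂ = T₃/T₂ = 397/144.6.
V₃/V₁ = (V₂/V₁)(V₃/V₂) = 12.5 × (397/144.6) = 34.33.

V₃/V₁ ≈ 34.3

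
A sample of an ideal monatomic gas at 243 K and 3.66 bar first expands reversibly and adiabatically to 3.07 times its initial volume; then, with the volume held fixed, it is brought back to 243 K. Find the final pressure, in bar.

P₃ ≈ 1.19 bar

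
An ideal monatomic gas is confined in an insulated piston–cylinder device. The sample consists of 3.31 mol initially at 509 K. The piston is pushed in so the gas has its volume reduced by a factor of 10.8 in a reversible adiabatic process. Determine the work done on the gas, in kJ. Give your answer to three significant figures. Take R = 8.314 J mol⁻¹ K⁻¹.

Adiabatic: T₁V₁^(γ−1) = T₂V₂^(γ−1) ⇒ T₂ = T₁ (V₁/V₂)^(γ−1).
γ = 5/3 for a monatomic ideal gas, so γ−1 = 2/3.
T₂ = 509 × 10.8^(2/3) = 2487 K.
Q = 0, so ΔU = W_on_gas = nCᵥΔT with Cᵥ = R/(γ−1) = 12.47 J/(mol·K).
ΔU = 3.31 × 12.47 × (2487 − 509) = 81650 J.

W ≈ 81.6 kJ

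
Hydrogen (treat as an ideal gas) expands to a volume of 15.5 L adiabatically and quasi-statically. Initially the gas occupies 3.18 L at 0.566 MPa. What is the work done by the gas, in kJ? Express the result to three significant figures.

W ≈ 2.11 kJ

γ = 7/5 for a diatomic ideal gas.
P₂ = P₁(V₁/V₂)^γ = 0.566×(3.18/15.5)^(7/5) = 0.06162 MPa.
For a reversible adiabat, W_by_gas = (P₁V₁ − P₂V₂)/(γ−1).
W_by = (566000×0.00318 − 61620×0.0155) / (2/5) = 2112 J.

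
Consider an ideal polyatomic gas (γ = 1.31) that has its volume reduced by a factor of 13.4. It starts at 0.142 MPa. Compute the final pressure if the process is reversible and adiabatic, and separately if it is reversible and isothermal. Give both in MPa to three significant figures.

adiabatic: 4.25 MPa; isothermal: 1.90 MPa

Isothermal: P₂ = P₁(V₁/V₂) = 0.142×13.4 = 1.903 MPa.
Adiabatic: P₂ = P₁(V₁/V₂)^γ = 0.142×13.4^(1.31) = 4.254 MPa.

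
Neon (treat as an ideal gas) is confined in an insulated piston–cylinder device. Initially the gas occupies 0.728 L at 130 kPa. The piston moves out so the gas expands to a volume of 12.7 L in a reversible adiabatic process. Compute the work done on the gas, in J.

γ = 5/3 for a monatomic ideal gas.
P₂ = P₁(V₁/V₂)^γ = 130×(0.728/12.7)^(5/3) = 1.108 kPa.
For a reversible adiabat, W_by_gas = (P₁V₁ − P₂V₂)/(γ−1).
W_by = (130000×0.000728 − 1108×0.0127) / (2/3) = 120.9 J.
W_on_gas = −W_by = -120.9 J.

W ≈ -121 J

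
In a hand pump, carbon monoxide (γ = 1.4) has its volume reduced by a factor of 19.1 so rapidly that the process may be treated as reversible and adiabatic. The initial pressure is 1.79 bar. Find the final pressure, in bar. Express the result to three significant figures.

Adiabatic: P₁V₁^γ = P₂V₂^γ ⇒ P₂ = P₁ (V₁/V₂)^γ.
P₂ = 1.79 × 19.1^(1.4) = 111.2 bar.

P₂ ≈ 111 bar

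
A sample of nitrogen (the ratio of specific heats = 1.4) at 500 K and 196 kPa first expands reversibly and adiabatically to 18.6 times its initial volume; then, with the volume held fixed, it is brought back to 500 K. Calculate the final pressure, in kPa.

Adiabatic step (PV^γ = const): P₂ = 196×(1/18.6)^(1.4) = 3.273 kPa; T₂ = 500×(1/18.6)^(0.4) = 155.3 K.
Isochoric: P₃ = P₂(T₃/T₂) = 3.273 × (500/155.3) = 10.54 kPa.

P₃ ≈ 10.5 kPa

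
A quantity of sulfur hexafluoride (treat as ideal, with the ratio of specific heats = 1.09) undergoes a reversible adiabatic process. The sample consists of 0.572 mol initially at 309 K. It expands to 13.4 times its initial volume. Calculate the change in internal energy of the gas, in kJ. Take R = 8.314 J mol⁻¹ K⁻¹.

ΔU ≈ -3.40 kJ

Adiabatic: T₁V₁^(γ−1) = T₂V₂^(γ−1) ⇒ T₂ = T₁ (V₁/V₂)^(γ−1).
T₂ = 309 × (1/13.4)^(0.09) = 244.6 K.
Q = 0, so ΔU = W_on_gas = nCᵥΔT with Cᵥ = R/(γ−1) = 92.38 J/(mol·K).
ΔU = 0.572 × 92.38 × (244.6 − 309) = -3401 J.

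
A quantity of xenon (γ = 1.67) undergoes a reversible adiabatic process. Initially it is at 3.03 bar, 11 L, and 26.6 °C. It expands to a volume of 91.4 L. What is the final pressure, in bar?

P₂ ≈ 0.0883 bar

Since PV^γ is constant along a reversible adiabat, P₂ = P₁ (V₁/V₂)^γ.
P₂ = 3.03 × (11/91.4)^(1.67) = 0.08826 bar.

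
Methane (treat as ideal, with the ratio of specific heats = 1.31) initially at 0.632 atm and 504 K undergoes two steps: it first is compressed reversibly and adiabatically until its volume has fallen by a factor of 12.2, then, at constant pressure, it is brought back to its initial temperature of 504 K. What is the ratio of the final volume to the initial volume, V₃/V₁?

Adiabatic step: V₂/V₁ = 0.08197; T₂ = T₁·12.2^(0.31) = 1094 K.
Isobaric step: V₃/V₂ = T₃/T₂ = 504/1094.
V₃/V₁ = (V₂/V₁)(V₃/V₂) = 0.08197 × (504/1094) = 0.03775.

V₃/V₁ ≈ 0.0377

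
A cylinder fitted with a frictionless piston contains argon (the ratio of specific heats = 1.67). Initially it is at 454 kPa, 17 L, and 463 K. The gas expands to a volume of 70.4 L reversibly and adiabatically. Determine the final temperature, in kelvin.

For a reversible adiabat TV^(γ−1) is constant, so T₂ = T₁ (V₁/V₂)^(γ−1).
T₂ = 463 × (17/70.4)^(0.67) = 178.7 K.

T₂ ≈ 179 K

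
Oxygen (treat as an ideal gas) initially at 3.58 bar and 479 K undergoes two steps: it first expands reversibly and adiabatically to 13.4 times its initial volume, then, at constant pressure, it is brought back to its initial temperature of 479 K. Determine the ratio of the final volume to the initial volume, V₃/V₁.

For a diatomic ideal gas γ = 7/5.
Adiabatic step: V₂/V₁ = 13.4; T₂ = T₁·(1/13.4)^(2/5) = 169.6 K.
Isobaric step: V₃/V₂ = T₃/T₂ = 479/169.6.
V₃/V₁ = (V₂/V₁)(V₃/V₂) = 13.4 × (479/169.6) = 37.84.

V₃/V₁ ≈ 37.8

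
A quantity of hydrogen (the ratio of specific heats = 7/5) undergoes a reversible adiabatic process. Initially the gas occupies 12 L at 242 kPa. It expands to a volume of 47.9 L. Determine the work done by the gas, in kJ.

P₂ = P₁(V₁/V₂)^γ = 242×(12/47.9)^(7/5) = 34.85 kPa.
For a reversible adiabat, W_by_gas = (P₁V₁ − P₂V₂)/(γ−1).
W_by = (242000×0.012 − 34850×0.0479) / (2/5) = 3087 J.

W ≈ 3.09 kJ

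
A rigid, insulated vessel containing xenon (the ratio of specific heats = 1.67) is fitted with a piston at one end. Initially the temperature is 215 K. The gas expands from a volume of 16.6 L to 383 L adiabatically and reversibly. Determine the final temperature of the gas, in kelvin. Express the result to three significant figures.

T₂ ≈ 26.3 K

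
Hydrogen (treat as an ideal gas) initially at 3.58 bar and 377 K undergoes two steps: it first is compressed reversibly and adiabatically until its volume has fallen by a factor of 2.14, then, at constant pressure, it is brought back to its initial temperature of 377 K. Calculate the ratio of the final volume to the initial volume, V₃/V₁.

For a diatomic ideal gas γ = 7/5.
Adiabatic step: V₂/V₁ = 0.4673; T₂ = T₁·2.14^(2/5) = 511.1 K.
Isobaric step: V₃/V₂ = T₃/T₂ = 377/511.1.
V₃/V₁ = (V₂/V₁)(V₃/V₂) = 0.4673 × (377/511.1) = 0.3447.

V₃/V₁ ≈ 0.345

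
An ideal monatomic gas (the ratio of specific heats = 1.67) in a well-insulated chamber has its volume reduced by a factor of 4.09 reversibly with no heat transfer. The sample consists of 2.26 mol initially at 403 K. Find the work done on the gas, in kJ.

W ≈ 17.7 kJ

Adiabatic: T₁V₁^(γ−1) = T₂V₂^(γ−1) ⇒ T₂ = T₁ (V₁/V₂)^(γ−1).
T₂ = 403 × 4.09^(0.67) = 1036 K.
Q = 0, so ΔU = W_on_gas = nCᵥΔT with Cᵥ = R/(γ−1) = 12.41 J/(mol·K).
ΔU = 2.26 × 12.41 × (1036 − 403) = 17740 J.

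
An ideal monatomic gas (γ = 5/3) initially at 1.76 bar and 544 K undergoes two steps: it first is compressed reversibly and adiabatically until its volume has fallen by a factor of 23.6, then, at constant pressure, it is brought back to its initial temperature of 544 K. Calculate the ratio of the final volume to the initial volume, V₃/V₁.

Adiabatic step: V₂/V₁ = 0.04237; T₂ = T₁·23.6^(2/3) = 4476 K.
Isobaric step: V₃/V₂ = T₃/T₂ = 544/4476.
V₃/V₁ = (V₂/V₁)(V₃/V₂) = 0.04237 × (544/4476) = 0.00515.

V₃/V₁ ≈ 0.00515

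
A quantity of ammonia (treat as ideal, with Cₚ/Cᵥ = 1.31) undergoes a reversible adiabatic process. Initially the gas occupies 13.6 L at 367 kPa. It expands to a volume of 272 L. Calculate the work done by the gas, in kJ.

W ≈ 9.74 kJ

P₂ = P₁(V₁/V₂)^γ = 367×(13.6/272)^(1.31) = 7.25 kPa.
For a reversible adiabat, W_by_gas = (P₁V₁ − P₂V₂)/(γ−1).
W_by = (367000×0.0136 − 7250×0.272) / (0.31) = 9740 J.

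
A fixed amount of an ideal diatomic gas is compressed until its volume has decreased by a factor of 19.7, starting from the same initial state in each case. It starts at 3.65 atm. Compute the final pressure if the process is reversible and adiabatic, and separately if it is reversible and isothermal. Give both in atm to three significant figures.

For a diatomic ideal gas γ = 7/5.
Isothermal: P₂ = P₁(V₁/V₂) = 3.65×19.7 = 71.91 atm.
Adiabatic: P₂ = P₁(V₁/V₂)^γ = 3.65×19.7^(7/5) = 236.9 atm.

adiabatic: 237 atm; isothermal: 71.9 atm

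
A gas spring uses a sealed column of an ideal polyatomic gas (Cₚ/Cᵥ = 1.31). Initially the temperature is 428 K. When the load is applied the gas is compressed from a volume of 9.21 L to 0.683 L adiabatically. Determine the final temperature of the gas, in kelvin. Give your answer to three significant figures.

T₂ ≈ 959 K

For a reversible adiabat TV^(γ−1) is constant, so T₂ = T₁ (V₁/V₂)^(γ−1).
T₂ = 428 × (9.21/0.683)^(0.31) = 958.7 K.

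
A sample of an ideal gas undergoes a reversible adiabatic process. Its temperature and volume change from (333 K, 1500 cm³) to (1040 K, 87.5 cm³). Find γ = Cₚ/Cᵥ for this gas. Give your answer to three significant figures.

TV^(γ−1) = const ⇒ γ − 1 = ln(T₂/T₁) / ln(V₁/V₂).
γ = 1 + ln(1040/333) / ln(1500/87.5) = 1.401.

γ ≈ 1.40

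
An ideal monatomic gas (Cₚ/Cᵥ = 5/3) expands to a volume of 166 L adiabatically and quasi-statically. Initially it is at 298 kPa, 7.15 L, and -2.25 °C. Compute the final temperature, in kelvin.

T₂ ≈ 33.3 K

Adiabatic: T₁V₁^(γ−1) = T₂V₂^(γ−1) ⇒ T₂ = T₁ (V₁/V₂)^(γ−1).
T₁ = -2.25 °C = 270.9 K.
T₂ = 270.9 × (7.15/166)^(2/3) = 33.29 K.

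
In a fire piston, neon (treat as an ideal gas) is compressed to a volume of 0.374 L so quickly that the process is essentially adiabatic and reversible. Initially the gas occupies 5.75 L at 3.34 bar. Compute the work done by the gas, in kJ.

W ≈ -14.9 kJ

γ = 5/3 for a monatomic ideal gas.
P₂ = P₁(V₁/V₂)^γ = 3.34×(5.75/0.374)^(5/3) = 317.5 bar.
For a reversible adiabat, W_by_gas = (P₁V₁ − P₂V₂)/(γ−1).
W_by = (334000×0.00575 − 3.175×10^7×0.000374) / (2/3) = -14930 J.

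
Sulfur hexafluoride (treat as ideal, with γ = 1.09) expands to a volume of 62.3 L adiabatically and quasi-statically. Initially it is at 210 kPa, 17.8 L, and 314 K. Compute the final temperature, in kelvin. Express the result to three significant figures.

Adiabatic: T₁V₁^(γ−1) = T₂V₂^(γ−1) ⇒ T₂ = T₁ (V₁/V₂)^(γ−1).
T₂ = 314 × (17.8/62.3)^(0.09) = 280.5 K.

T₂ ≈ 281 K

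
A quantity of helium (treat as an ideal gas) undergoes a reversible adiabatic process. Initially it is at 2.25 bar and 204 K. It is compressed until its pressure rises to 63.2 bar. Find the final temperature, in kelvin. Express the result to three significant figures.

T₂ ≈ 775 K

Adiabatic: T₂/T₁ = (P₂/P₁)^((γ−1)/γ).
For a monatomic ideal gas γ = 5/3, so (γ−1)/γ = 2/5.
T₂ = 204 × (63.2/2.25)^(2/5) = 774.5 K.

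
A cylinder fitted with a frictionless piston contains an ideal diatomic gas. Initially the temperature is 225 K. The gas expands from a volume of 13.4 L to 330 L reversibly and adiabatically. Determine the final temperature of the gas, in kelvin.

For a reversible adiabat TV^(γ−1) is constant, so T₂ = T₁ (V₁/V₂)^(γ−1).
For a diatomic ideal gas γ = 7/5, so γ−1 = 2/5.
T₂ = 225 × (13.4/330)^(2/5) = 62.46 K.

T₂ ≈ 62.5 K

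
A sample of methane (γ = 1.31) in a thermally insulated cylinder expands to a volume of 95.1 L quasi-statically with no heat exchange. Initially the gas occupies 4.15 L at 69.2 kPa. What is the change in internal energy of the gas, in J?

P₂ = P₁(V₁/V₂)^γ = 69.2×(4.15/95.1)^(1.31) = 1.144 kPa.
For a reversible adiabat, W_by_gas = (P₁V₁ − P₂V₂)/(γ−1).
W_by = (69200×0.00415 − 1144×0.0951) / (0.31) = 575.5 J.
Q = 0 ⇒ ΔU = −W_by = -575.5 J.

ΔU ≈ -576 J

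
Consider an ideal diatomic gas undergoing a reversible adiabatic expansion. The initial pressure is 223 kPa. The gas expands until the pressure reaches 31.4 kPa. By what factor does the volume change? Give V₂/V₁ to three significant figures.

From PV^γ = const, V₂/V₁ = (P₁/P₂)^(1/γ).
For a diatomic ideal gas γ = 7/5.
V₂/V₁ = (223/31.4)^(5/7) = 4.056.

V₂/V₁ ≈ 4.06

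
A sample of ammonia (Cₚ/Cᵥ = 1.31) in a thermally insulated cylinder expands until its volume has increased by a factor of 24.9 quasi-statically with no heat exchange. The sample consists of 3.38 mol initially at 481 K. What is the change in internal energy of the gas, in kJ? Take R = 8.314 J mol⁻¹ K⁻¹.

For a reversible adiabat TV^(γ−1) is constant, so T₂ = T₁ (V₁/V₂)^(γ−1).
T₂ = 481 × (1/24.9)^(0.31) = 177.6 K.
Q = 0, so ΔU = W_on_gas = nCᵥΔT with Cᵥ = R/(γ−1) = 26.82 J/(mol·K).
ΔU = 3.38 × 26.82 × (177.6 − 481) = -27510 J.

ΔU ≈ -27.5 kJ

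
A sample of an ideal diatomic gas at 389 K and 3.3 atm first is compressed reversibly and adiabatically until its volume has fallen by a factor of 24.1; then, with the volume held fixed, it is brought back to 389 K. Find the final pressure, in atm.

P₃ ≈ 79.5 atm

For a diatomic ideal gas γ = 7/5.
Adiabatic step (PV^γ = const): P₂ = 3.3×24.1^(7/5) = 284 atm; T₂ = 389×24.1^(2/5) = 1389 K.
Isochoric: P₃ = P₂(T₃/T₂) = 284 × (389/1389) = 79.53 atm.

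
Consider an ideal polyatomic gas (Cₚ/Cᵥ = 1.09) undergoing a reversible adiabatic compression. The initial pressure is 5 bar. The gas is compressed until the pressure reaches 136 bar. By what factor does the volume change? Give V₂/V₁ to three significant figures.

From PV^γ = const, V₂/V₁ = (P₁/P₂)^(1/γ).
V₂/V₁ = (5/136)^(0.917) = 0.04829.

V₂/V₁ ≈ 0.0483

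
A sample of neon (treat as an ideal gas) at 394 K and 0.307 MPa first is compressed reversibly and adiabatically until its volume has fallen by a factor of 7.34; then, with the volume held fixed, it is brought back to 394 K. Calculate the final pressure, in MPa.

P₃ ≈ 2.25 MPa

For a monatomic ideal gas γ = 5/3.
Adiabatic step (PV^γ = const): P₂ = 0.307×7.34^(5/3) = 8.511 MPa; T₂ = 394×7.34^(2/3) = 1488 K.
Isochoric: P₃ = P₂(T₃/T₂) = 8.511 × (394/1488) = 2.253 MPa.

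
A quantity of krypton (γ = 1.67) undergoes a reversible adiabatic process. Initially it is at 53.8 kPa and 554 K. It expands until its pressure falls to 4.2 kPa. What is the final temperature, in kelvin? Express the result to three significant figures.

Adiabatic: T₂/T₁ = (P₂/P₁)^((γ−1)/γ).
T₂ = 554 × (4.2/53.8)^(0.401) = 199.1 K.

T₂ ≈ 199 K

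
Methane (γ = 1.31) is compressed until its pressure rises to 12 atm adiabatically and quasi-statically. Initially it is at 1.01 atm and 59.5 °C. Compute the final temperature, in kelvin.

T₂ ≈ 598 K

Adiabatic: T₂/T₁ = (P₂/P₁)^((γ−1)/γ).
T₁ = 59.5 °C = 332.6 K.
T₂ = 332.6 × (12/1.01)^(0.237) = 597.5 K.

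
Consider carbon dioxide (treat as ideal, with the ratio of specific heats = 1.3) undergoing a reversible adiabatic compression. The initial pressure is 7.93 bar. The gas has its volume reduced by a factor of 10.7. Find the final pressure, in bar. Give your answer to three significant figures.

P₂ ≈ 173 bar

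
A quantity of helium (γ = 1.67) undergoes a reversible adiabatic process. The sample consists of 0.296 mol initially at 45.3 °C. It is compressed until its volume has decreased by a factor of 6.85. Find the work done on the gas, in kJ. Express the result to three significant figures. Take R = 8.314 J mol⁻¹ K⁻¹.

W ≈ 3.08 kJ

Adiabatic: T₁V₁^(γ−1) = T₂V₂^(γ−1) ⇒ T₂ = T₁ (V₁/V₂)^(γ−1).
T₁ = 45.3 °C = 318.4 K.
T₂ = 318.4 × 6.85^(0.67) = 1156 K.
Q = 0, so ΔU = W_on_gas = nCᵥΔT with Cᵥ = R/(γ−1) = 12.41 J/(mol·K).
ΔU = 0.296 × 12.41 × (1156 − 318.4) = 3076 J.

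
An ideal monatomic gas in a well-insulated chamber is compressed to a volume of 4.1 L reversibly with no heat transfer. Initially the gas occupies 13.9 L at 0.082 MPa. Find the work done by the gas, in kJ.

W ≈ -2.15 kJ

γ = 5/3 for a monatomic ideal gas.
P₂ = P₁(V₁/V₂)^γ = 0.082×(13.9/4.1)^(5/3) = 0.6274 MPa.
For a reversible adiabat, W_by_gas = (P₁V₁ − P₂V₂)/(γ−1).
W_by = (82000×0.0139 − 627400×0.0041) / (2/3) = -2149 J.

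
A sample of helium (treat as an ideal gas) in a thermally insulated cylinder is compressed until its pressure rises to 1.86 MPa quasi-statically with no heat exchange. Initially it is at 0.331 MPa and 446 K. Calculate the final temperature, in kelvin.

Adiabatic: T₂/T₁ = (P₂/P₁)^((γ−1)/γ).
For a monatomic ideal gas γ = 5/3, so (γ−1)/γ = 2/5.
T₂ = 446 × (1.86/0.331)^(2/5) = 889.6 K.

T₂ ≈ 890 K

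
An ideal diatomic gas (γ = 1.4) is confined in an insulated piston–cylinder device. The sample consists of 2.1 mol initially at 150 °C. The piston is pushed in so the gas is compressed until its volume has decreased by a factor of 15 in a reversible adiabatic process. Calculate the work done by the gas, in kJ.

For a reversible adiabat TV^(γ−1) is constant, so T₂ = T₁ (V₁/V₂)^(γ−1).
T₁ = 150 °C = 423.1 K.
T₂ = 423.1 × 15^(0.4) = 1250 K.
Q = 0, so ΔU = W_on_gas = nCᵥΔT with Cᵥ = R/(γ−1) = 20.79 J/(mol·K).
ΔU = 2.1 × 20.79 × (1250 − 423.1) = 36090 J.
Work done by the gas = −ΔU = -36090 J.

W ≈ -36.1 kJ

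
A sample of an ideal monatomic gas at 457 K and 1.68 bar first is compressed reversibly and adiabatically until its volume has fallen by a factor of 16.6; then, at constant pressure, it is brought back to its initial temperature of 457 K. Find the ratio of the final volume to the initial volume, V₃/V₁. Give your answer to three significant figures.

V₃/V₁ ≈ 0.00926

For a monatomic ideal gas γ = 5/3.
Adiabatic step: V₂/V₁ = 0.06024; T₂ = T₁·16.6^(2/3) = 2974 K.
Isobaric step: V₃/V₂ = T₃/T₂ = 457/2974.
V₃/V₁ = (V₂/V₁)(V₃/V₂) = 0.06024 × (457/2974) = 0.009257.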